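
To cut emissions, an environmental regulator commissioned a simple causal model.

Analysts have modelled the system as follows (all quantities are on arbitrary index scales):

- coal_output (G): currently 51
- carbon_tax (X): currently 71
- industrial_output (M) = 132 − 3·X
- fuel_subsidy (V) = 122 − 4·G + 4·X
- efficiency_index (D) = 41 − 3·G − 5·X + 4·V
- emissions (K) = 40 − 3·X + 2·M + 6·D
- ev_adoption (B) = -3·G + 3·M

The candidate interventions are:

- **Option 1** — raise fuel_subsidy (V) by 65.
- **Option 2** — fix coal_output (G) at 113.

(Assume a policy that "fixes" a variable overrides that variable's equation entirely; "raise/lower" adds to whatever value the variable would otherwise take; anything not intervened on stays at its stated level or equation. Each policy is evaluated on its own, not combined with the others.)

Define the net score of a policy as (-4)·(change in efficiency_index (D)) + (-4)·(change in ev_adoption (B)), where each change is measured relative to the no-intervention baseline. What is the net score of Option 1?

Baseline:
  G = 51
  X = 71
  M = 132 − 3·71 = -81
  V = 122 − 4·51 + 4·71 = 202
  D = 41 − 3·51 − 5·71 + 4·202 = 341
  B = 0 − 3·51 + 3·(-81) = -396
Option 1 (V + 65):
  G = 51
  X = 71
  M = 132 − 3·71 = -81
  V = 122 − 4·51 + 4·71 (+65 from intervention) = 267
  D = 41 − 3·51 − 5·71 + 4·267 = 601
  B = 0 − 3·51 + 3·(-81) = -396
ΔD = 601 − 341 = 260; ΔB = -396 − (-396) = 0
Score = (-4)·260 + (-4)·0 = -1040

-1040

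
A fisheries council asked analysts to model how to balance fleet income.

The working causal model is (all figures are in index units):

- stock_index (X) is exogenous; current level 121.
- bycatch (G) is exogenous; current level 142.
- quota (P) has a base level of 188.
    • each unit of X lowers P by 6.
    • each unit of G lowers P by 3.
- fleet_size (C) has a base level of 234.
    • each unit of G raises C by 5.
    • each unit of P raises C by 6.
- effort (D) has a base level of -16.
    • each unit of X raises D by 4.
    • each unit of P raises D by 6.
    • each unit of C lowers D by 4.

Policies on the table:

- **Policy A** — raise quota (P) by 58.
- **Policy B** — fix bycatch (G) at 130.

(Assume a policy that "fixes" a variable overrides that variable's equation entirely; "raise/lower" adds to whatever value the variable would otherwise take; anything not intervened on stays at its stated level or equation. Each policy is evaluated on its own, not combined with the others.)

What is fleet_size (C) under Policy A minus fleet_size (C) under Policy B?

192

Policy A (P + 58):
  X = 121
  G = 142
  P = 188 − 6·121 − 3·142 (+58 from intervention) = -906
  C = 234 + 5·142 + 6·(-906) = -4492
Policy B (G := 130):
  X = 121
  G = 130
  P = 188 − 6·121 − 3·130 = -928
  C = 234 + 5·130 + 6·(-928) = -4684
C: -4492 − (-4684) = 192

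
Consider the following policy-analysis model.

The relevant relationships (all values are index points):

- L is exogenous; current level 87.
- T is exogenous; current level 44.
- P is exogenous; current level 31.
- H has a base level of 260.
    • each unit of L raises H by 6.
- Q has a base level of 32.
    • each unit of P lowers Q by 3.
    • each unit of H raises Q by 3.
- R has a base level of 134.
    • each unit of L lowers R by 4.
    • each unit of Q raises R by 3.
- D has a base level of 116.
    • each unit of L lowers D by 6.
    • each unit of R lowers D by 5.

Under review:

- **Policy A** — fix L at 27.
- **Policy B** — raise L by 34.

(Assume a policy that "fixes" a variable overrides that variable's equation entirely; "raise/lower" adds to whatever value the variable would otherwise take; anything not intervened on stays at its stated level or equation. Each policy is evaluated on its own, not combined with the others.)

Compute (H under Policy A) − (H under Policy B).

-564

Policy A (L := 27):
  L = 27
  H = 260 + 6·27 = 422
Policy B (L + 34):
  L = 87 + 34 = 121
  H = 260 + 6·121 = 986
H: 422 − 986 = -564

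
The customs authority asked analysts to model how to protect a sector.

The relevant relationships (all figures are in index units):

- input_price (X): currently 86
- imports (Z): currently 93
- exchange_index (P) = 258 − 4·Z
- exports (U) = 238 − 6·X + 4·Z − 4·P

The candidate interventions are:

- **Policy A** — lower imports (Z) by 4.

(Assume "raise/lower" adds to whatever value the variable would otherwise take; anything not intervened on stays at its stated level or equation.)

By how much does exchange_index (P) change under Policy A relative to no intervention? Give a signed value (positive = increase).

16

Baseline:
  Z = 93
  P = 258 − 4·93 = -114
Policy A (Z − 4):
  Z = 93 − 4 = 89
  P = 258 − 4·89 = -98
Change in P: -98 − (-114) = 16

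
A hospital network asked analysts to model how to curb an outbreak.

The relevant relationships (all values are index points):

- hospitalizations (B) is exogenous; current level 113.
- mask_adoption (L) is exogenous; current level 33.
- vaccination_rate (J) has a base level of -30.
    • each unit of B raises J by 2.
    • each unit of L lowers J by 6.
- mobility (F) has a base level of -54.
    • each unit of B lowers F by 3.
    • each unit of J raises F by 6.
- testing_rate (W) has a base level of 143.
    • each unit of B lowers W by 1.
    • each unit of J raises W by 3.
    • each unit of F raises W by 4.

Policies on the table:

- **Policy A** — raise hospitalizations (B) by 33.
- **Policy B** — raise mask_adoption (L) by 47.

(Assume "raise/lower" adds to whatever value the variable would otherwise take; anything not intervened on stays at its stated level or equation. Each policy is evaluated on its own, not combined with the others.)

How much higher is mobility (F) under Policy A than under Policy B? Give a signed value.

1989

Policy A (B + 33):
  B = 113 + 33 = 146
  L = 33
  J = -30 + 2·146 − 6·33 = 64
  F = -54 − 3·146 + 6·64 = -108
Policy B (L + 47):
  B = 113
  L = 33 + 47 = 80
  J = -30 + 2·113 − 6·80 = -284
  F = -54 − 3·113 + 6·(-284) = -2097
F: -108 − (-2097) = 1989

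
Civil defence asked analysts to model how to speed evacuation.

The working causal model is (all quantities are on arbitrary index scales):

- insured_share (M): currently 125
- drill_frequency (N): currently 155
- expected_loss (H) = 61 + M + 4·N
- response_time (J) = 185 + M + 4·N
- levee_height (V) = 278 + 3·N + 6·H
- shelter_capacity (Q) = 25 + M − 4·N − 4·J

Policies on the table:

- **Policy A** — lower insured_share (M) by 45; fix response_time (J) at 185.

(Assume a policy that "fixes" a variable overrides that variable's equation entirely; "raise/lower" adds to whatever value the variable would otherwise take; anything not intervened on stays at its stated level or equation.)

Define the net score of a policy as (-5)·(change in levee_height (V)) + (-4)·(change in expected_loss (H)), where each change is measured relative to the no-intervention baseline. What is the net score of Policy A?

1530

Baseline:
  M = 125
  N = 155
  H = 61 + 125 + 4·155 = 806
  V = 278 + 3·155 + 6·806 = 5579
Policy A (M − 45, J := 185):
  M = 125 − 45 = 80
  N = 155
  H = 61 + 80 + 4·155 = 761
  V = 278 + 3·155 + 6·761 = 5309
ΔV = 5309 − 5579 = -270; ΔH = 761 − 806 = -45
Score = (-5)·(-270) + (-4)·(-45) = 1530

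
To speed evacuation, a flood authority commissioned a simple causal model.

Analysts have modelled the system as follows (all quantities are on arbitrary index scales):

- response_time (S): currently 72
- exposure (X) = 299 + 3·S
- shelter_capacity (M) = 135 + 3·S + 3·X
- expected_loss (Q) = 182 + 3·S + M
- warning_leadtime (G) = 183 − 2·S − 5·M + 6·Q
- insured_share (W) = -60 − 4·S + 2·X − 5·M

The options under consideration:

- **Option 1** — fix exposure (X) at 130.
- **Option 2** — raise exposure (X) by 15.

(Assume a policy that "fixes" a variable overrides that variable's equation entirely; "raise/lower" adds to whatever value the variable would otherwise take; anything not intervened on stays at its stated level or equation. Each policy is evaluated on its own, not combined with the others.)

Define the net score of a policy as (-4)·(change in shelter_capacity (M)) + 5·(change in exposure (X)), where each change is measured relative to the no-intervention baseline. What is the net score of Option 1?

Baseline:
  S = 72
  X = 299 + 3·72 = 515
  M = 135 + 3·72 + 3·515 = 1896
Option 1 (X := 130):
  S = 72
  X = 130
  M = 135 + 3·72 + 3·130 = 741
ΔM = 741 − 1896 = -1155; ΔX = 130 − 515 = -385
Score = (-4)·(-1155) + 5·(-385) = 2695

2695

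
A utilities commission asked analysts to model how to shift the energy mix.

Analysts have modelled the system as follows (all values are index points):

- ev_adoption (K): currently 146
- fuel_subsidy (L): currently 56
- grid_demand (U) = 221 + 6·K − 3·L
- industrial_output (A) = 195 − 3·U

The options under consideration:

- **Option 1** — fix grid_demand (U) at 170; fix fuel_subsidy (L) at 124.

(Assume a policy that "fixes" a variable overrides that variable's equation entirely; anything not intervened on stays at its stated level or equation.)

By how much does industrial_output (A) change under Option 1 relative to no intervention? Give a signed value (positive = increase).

Baseline:
  K = 146
  L = 56
  U = 221 + 6·146 − 3·56 = 929
  A = 195 − 3·929 = -2592
Option 1 (U := 170, L := 124):
  K = 146
  L = 124
  U = 170
  A = 195 − 3·170 = -315
Change in A: -315 − (-2592) = 2277

2277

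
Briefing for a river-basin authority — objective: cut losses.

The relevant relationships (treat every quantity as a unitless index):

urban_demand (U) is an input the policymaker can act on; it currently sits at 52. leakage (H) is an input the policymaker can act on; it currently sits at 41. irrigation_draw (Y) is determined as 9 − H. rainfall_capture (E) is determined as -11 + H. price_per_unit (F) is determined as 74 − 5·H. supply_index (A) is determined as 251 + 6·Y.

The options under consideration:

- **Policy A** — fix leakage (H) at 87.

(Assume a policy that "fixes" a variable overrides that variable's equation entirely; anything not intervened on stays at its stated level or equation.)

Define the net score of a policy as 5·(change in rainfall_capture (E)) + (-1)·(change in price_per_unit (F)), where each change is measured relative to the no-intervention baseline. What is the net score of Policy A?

Baseline:
  H = 41
  E = -11 + 41 = 30
  F = 74 − 5·41 = -131
Policy A (H := 87):
  H = 87
  E = -11 + 87 = 76
  F = 74 − 5·87 = -361
ΔE = 76 − 30 = 46; ΔF = -361 − (-131) = -230
Score = 5·46 + (-1)·(-230) = 460

460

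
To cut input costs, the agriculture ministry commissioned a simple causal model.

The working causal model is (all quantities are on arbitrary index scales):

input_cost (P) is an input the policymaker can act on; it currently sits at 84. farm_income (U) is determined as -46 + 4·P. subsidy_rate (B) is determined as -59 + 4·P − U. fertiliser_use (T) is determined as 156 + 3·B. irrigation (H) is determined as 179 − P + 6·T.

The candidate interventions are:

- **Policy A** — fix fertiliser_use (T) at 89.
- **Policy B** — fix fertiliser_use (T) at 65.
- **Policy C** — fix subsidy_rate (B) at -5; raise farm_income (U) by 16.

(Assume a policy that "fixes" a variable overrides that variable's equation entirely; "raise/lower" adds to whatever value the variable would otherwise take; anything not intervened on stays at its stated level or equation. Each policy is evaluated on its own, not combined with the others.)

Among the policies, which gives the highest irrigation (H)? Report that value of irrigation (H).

941

Policy A (T := 89):
  P = 84
  U = -46 + 4·84 = 290
  B = -59 + 4·84 − 290 = -13
  T = 89
  H = 179 − 84 + 6·89 = 629
Policy B (T := 65):
  P = 84
  U = -46 + 4·84 = 290
  B = -59 + 4·84 − 290 = -13
  T = 65
  H = 179 − 84 + 6·65 = 485
Policy C (B := -5, U + 16):
  P = 84
  U = -46 + 4·84 (+16 from intervention) = 306
  B = -5
  T = 156 + 3·(-5) = 141
  H = 179 − 84 + 6·141 = 941
Comparing — Policy A: H=629, Policy B: H=485, Policy C: H=941. Highest is 941 (Policy C).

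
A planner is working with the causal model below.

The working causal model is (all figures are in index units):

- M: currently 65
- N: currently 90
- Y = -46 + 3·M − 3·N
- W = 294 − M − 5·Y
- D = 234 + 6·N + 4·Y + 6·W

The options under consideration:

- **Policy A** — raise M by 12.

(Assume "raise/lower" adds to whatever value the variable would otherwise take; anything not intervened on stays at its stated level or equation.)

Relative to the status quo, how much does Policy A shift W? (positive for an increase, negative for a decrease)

Baseline:
  M = 65
  N = 90
  Y = -46 + 3·65 − 3·90 = -121
  W = 294 − 65 − 5·(-121) = 834
Policy A (M + 12):
  M = 65 + 12 = 77
  N = 90
  Y = -46 + 3·77 − 3·90 = -85
  W = 294 − 77 − 5·(-85) = 642
Change in W: 642 − 834 = -192

-192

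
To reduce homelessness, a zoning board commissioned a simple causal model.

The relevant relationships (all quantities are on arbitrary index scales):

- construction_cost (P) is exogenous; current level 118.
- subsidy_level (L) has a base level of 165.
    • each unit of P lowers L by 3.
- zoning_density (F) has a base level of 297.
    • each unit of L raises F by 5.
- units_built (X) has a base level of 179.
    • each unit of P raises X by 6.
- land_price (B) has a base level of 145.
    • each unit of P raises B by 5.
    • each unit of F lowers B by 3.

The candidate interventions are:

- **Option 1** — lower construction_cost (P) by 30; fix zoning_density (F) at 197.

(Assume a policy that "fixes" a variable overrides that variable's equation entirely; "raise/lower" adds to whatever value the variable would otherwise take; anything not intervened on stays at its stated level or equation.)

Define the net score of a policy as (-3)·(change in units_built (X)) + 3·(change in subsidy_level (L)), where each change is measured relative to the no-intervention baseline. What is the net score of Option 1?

810

Baseline:
  P = 118
  L = 165 − 3·118 = -189
  X = 179 + 6·118 = 887
Option 1 (P − 30, F := 197):
  P = 118 − 30 = 88
  L = 165 − 3·88 = -99
  X = 179 + 6·88 = 707
ΔX = 707 − 887 = -180; ΔL = -99 − (-189) = 90
Score = (-3)·(-180) + 3·90 = 810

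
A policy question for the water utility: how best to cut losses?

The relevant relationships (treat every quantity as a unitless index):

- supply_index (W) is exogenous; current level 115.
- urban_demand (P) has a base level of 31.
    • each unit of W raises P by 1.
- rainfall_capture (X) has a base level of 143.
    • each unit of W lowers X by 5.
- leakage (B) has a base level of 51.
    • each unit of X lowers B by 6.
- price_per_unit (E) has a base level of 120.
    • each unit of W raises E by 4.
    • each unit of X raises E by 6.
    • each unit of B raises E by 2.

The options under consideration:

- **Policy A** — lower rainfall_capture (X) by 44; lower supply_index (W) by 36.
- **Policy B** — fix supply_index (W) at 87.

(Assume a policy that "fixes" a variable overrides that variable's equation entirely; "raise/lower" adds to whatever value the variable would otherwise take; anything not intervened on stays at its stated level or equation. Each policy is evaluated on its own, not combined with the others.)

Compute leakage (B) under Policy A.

1827

Policy A (X − 44, W − 36):
  W = 115 − 36 = 79
  X = 143 − 5·79 (−44 from intervention) = -296
  B = 51 − 6·(-296) = 1827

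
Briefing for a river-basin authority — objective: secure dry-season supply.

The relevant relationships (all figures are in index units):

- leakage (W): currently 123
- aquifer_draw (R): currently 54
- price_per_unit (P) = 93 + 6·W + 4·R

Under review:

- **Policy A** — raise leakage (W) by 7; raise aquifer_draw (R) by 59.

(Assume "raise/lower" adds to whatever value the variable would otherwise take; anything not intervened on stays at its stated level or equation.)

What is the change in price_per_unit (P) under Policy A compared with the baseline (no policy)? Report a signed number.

278

Baseline:
  W = 123
  R = 54
  P = 93 + 6·123 + 4·54 = 1047
Policy A (W + 7, R + 59):
  W = 123 + 7 = 130
  R = 54 + 59 = 113
  P = 93 + 6·130 + 4·113 = 1325
Change in P: 1325 − 1047 = 278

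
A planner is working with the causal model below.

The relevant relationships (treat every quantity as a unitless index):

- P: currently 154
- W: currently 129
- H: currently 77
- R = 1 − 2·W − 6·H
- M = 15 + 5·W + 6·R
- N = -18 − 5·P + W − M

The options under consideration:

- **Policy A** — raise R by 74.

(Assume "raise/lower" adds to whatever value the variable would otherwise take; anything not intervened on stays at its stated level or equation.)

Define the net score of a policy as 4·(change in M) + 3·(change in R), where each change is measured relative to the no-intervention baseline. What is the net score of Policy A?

1998

Baseline:
  W = 129
  H = 77
  R = 1 − 2·129 − 6·77 = -719
  M = 15 + 5·129 + 6·(-719) = -3654
Policy A (R + 74):
  W = 129
  H = 77
  R = 1 − 2·129 − 6·77 (+74 from intervention) = -645
  M = 15 + 5·129 + 6·(-645) = -3210
ΔM = -3210 − (-3654) = 444; ΔR = -645 − (-719) = 74
Score = 4·444 + 3·74 = 1998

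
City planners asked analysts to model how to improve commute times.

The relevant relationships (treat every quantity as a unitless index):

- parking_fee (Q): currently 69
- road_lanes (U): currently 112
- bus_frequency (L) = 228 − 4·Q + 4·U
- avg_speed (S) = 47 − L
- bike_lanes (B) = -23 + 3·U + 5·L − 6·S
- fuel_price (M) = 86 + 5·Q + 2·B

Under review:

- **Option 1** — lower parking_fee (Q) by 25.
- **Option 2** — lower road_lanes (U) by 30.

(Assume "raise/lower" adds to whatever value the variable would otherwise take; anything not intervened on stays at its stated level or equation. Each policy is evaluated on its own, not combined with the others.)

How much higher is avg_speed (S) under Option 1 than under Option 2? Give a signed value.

-220

Option 1 (Q − 25):
  Q = 69 − 25 = 44
  U = 112
  L = 228 − 4·44 + 4·112 = 500
  S = 47 − 500 = -453
Option 2 (U − 30):
  Q = 69
  U = 112 − 30 = 82
  L = 228 − 4·69 + 4·82 = 280
  S = 47 − 280 = -233
S: -453 − (-233) = -220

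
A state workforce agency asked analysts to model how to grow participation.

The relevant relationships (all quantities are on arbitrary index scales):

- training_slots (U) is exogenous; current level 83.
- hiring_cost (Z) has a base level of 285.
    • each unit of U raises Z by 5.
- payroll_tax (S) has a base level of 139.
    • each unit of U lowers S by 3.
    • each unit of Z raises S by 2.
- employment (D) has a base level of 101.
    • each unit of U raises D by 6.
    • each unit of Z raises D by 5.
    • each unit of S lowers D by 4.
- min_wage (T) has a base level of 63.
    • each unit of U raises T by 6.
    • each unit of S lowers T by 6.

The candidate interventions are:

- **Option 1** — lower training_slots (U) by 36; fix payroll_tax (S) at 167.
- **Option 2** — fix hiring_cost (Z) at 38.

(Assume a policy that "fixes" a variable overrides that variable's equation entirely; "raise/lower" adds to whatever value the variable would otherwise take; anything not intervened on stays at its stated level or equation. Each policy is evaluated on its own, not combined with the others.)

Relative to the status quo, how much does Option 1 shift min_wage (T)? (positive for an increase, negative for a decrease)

6522

Baseline:
  U = 83
  Z = 285 + 5·83 = 700
  S = 139 − 3·83 + 2·700 = 1290
  T = 63 + 6·83 − 6·1290 = -7179
Option 1 (U − 36, S := 167):
  U = 83 − 36 = 47
  Z = 285 + 5·47 = 520
  S = 167
  T = 63 + 6·47 − 6·167 = -657
Change in T: -657 − (-7179) = 6522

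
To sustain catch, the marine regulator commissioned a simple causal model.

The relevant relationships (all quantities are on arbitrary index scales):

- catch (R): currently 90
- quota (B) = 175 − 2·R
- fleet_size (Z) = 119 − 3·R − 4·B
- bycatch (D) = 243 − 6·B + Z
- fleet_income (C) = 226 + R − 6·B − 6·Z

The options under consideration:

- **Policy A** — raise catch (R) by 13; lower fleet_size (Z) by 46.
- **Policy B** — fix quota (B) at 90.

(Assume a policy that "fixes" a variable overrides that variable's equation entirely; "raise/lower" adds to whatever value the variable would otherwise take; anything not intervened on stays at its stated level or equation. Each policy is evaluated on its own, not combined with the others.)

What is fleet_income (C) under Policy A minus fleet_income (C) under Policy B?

-1655

Policy A (R + 13, Z − 46):
  R = 90 + 13 = 103
  B = 175 − 2·103 = -31
  Z = 119 − 3·103 − 4·(-31) (−46 from intervention) = -112
  C = 226 + 103 − 6·(-31) − 6·(-112) = 1187
Policy B (B := 90):
  R = 90
  B = 90
  Z = 119 − 3·90 − 4·90 = -511
  C = 226 + 90 − 6·90 − 6·(-511) = 2842
C: 1187 − 2842 = -1655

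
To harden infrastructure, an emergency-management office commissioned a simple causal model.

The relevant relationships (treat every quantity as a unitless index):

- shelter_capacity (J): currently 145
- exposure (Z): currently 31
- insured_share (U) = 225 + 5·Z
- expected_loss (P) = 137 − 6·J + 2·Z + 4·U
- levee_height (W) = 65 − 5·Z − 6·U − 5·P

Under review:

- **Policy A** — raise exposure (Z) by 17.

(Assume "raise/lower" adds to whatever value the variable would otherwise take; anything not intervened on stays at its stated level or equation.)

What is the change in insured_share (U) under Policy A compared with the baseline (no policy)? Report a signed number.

Baseline:
  Z = 31
  U = 225 + 5·31 = 380
Policy A (Z + 17):
  Z = 31 + 17 = 48
  U = 225 + 5·48 = 465
Change in U: 465 − 380 = 85

85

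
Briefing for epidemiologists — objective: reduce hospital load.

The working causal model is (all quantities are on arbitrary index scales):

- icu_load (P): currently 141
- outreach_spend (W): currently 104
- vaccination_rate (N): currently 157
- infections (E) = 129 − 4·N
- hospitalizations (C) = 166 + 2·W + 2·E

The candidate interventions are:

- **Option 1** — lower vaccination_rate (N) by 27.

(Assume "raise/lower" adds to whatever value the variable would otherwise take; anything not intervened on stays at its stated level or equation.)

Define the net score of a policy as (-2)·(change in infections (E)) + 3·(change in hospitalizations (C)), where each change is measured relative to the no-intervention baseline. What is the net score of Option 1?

Baseline:
  W = 104
  N = 157
  E = 129 − 4·157 = -499
  C = 166 + 2·104 + 2·(-499) = -624
Option 1 (N − 27):
  W = 104
  N = 157 − 27 = 130
  E = 129 − 4·130 = -391
  C = 166 + 2·104 + 2·(-391) = -408
ΔE = -391 − (-499) = 108; ΔC = -408 − (-624) = 216
Score = (-2)·108 + 3·216 = 432

432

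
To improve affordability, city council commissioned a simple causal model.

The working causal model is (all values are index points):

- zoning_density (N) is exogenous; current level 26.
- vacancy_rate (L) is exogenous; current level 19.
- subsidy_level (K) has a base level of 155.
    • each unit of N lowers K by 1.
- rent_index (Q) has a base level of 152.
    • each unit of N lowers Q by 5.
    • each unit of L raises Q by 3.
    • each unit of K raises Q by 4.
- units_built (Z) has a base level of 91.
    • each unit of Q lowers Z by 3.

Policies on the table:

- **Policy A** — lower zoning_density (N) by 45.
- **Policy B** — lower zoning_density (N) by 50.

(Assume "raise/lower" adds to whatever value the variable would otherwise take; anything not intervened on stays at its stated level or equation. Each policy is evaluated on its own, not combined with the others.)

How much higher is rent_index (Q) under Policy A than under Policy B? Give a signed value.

Policy A (N − 45):
  N = 26 − 45 = -19
  L = 19
  K = 155 − (-19) = 174
  Q = 152 − 5·(-19) + 3·19 + 4·174 = 1000
Policy B (N − 50):
  N = 26 − 50 = -24
  L = 19
  K = 155 − (-24) = 179
  Q = 152 − 5·(-24) + 3·19 + 4·179 = 1045
Q: 1000 − 1045 = -45

-45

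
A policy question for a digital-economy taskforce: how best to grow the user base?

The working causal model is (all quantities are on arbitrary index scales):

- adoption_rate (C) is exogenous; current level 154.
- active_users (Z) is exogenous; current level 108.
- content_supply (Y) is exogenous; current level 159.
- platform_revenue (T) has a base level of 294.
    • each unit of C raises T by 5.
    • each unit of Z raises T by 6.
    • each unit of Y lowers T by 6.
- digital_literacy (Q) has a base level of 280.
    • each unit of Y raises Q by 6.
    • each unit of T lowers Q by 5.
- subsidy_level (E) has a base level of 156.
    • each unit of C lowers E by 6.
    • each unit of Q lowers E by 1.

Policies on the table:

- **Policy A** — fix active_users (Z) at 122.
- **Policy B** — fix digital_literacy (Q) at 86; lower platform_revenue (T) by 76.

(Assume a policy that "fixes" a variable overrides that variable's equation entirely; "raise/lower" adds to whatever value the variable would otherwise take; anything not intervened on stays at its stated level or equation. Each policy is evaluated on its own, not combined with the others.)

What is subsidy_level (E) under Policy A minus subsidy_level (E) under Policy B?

Policy A (Z := 122):
  C = 154
  Z = 122
  Y = 159
  T = 294 + 5·154 + 6·122 − 6·159 = 842
  Q = 280 + 6·159 − 5·842 = -2976
  E = 156 − 6·154 − (-2976) = 2208
Policy B (Q := 86, T − 76):
  C = 154
  Z = 108
  Y = 159
  T = 294 + 5·154 + 6·108 − 6·159 (−76 from intervention) = 682
  Q = 86
  E = 156 − 6·154 − 86 = -854
E: 2208 − (-854) = 3062

3062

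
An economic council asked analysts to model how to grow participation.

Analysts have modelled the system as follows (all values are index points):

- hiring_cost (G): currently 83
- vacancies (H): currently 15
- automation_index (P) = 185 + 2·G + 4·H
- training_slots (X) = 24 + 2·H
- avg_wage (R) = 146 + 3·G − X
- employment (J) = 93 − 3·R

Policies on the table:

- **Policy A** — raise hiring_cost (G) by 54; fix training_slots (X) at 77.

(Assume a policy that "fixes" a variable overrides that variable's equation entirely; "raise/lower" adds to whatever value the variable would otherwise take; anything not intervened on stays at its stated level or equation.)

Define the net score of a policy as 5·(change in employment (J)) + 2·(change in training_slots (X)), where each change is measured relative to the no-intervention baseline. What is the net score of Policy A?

-2039

Baseline:
  G = 83
  H = 15
  X = 24 + 2·15 = 54
  R = 146 + 3·83 − 54 = 341
  J = 93 − 3·341 = -930
Policy A (G + 54, X := 77):
  G = 83 + 54 = 137
  H = 15
  X = 77
  R = 146 + 3·137 − 77 = 480
  J = 93 − 3·480 = -1347
ΔJ = -1347 − (-930) = -417; ΔX = 77 − 54 = 23
Score = 5·(-417) + 2·23 = -2039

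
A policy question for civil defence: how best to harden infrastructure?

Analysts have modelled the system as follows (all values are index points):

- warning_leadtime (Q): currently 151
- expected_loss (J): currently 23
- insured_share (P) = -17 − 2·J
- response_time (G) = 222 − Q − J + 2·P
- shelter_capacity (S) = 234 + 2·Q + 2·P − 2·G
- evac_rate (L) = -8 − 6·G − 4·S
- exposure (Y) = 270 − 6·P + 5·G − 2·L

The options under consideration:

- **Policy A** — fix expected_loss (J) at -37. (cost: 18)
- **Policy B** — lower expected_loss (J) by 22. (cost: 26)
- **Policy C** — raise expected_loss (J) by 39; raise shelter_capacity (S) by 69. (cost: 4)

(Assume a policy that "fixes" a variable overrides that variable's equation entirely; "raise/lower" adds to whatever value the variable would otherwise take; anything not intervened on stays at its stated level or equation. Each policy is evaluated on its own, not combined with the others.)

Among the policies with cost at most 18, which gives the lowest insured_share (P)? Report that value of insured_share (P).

Policy A (J := -37):
  J = -37
  P = -17 − 2·(-37) = 57
Policy C (J + 39, S + 69):
  J = 23 + 39 = 62
  P = -17 − 2·62 = -141
Comparing — Policy A: P=57, Policy C: P=-141. Lowest is -141 (Policy C).

-141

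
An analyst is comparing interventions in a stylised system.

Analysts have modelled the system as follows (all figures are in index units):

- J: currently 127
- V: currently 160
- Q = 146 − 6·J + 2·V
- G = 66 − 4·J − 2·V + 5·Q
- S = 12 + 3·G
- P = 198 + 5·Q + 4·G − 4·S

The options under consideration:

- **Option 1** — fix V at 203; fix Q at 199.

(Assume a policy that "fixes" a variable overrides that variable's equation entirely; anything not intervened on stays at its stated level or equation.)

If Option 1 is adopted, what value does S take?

453

Option 1 (V := 203, Q := 199):
  J = 127
  V = 203
  Q = 199
  G = 66 − 4·127 − 2·203 + 5·199 = 147
  S = 12 + 3·147 = 453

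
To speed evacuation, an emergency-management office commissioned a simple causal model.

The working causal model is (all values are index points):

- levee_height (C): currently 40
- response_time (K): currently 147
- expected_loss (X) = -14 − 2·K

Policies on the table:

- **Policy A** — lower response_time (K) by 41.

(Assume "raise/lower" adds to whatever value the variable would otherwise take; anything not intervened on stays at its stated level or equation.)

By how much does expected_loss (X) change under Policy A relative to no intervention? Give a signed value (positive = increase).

Baseline:
  K = 147
  X = -14 − 2·147 = -308
Policy A (K − 41):
  K = 147 − 41 = 106
  X = -14 − 2·106 = -226
Change in X: -226 − (-308) = 82

82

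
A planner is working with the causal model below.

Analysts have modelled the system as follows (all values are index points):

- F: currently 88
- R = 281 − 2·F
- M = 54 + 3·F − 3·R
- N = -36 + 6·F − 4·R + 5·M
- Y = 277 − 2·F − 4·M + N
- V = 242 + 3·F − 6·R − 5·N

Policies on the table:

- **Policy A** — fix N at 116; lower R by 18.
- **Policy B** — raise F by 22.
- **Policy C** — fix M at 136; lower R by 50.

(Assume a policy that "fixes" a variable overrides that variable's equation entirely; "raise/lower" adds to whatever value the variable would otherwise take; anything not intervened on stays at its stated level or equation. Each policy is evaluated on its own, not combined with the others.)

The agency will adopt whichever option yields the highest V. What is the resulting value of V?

Policy A (N := 116, R − 18):
  F = 88
  R = 281 − 2·88 (−18 from intervention) = 87
  M = 54 + 3·88 − 3·87 = 57
  N = 116
  V = 242 + 3·88 − 6·87 − 5·116 = -596
Policy B (F + 22):
  F = 88 + 22 = 110
  R = 281 − 2·110 = 61
  M = 54 + 3·110 − 3·61 = 201
  N = -36 + 6·110 − 4·61 + 5·201 = 1385
  V = 242 + 3·110 − 6·61 − 5·1385 = -6719
Policy C (M := 136, R − 50):
  F = 88
  R = 281 − 2·88 (−50 from intervention) = 55
  M = 136
  N = -36 + 6·88 − 4·55 + 5·136 = 952
  V = 242 + 3·88 − 6·55 − 5·952 = -4584
Comparing — Policy A: V=-596, Policy B: V=-6719, Policy C: V=-4584. Highest is -596 (Policy A).

-596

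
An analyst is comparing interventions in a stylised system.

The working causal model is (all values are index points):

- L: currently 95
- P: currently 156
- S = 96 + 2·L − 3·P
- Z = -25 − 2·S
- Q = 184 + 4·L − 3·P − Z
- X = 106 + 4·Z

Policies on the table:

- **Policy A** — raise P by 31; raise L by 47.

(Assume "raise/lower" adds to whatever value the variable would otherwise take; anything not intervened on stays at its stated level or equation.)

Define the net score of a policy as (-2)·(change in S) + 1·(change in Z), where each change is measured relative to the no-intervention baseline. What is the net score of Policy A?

-4

Baseline:
  L = 95
  P = 156
  S = 96 + 2·95 − 3·156 = -182
  Z = -25 − 2·(-182) = 339
Policy A (P + 31, L + 47):
  L = 95 + 47 = 142
  P = 156 + 31 = 187
  S = 96 + 2·142 − 3·187 = -181
  Z = -25 − 2·(-181) = 337
ΔS = -181 − (-182) = 1; ΔZ = 337 − 339 = -2
Score = (-2)·1 + 1·(-2) = -4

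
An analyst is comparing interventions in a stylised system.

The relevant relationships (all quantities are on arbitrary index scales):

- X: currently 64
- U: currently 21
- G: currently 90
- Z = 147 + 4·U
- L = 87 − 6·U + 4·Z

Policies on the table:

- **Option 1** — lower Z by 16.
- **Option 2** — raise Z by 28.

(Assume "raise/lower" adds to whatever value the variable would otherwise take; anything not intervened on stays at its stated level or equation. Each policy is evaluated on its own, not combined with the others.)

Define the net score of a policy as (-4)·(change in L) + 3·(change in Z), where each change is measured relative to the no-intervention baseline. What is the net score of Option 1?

208

Baseline:
  U = 21
  Z = 147 + 4·21 = 231
  L = 87 − 6·21 + 4·231 = 885
Option 1 (Z − 16):
  U = 21
  Z = 147 + 4·21 (−16 from intervention) = 215
  L = 87 − 6·21 + 4·215 = 821
ΔL = 821 − 885 = -64; ΔZ = 215 − 231 = -16
Score = (-4)·(-64) + 3·(-16) = 208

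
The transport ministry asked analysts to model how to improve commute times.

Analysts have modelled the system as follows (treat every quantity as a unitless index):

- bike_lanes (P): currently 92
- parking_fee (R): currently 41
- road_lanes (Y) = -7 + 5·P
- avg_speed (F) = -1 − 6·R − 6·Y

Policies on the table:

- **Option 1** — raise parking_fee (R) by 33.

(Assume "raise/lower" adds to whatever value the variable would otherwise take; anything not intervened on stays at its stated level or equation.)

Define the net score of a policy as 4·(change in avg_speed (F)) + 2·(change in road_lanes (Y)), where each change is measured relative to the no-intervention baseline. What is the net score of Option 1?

Baseline:
  P = 92
  R = 41
  Y = -7 + 5·92 = 453
  F = -1 − 6·41 − 6·453 = -2965
Option 1 (R + 33):
  P = 92
  R = 41 + 33 = 74
  Y = -7 + 5·92 = 453
  F = -1 − 6·74 − 6·453 = -3163
ΔF = -3163 − (-2965) = -198; ΔY = 453 − 453 = 0
Score = 4·(-198) + 2·0 = -792

-792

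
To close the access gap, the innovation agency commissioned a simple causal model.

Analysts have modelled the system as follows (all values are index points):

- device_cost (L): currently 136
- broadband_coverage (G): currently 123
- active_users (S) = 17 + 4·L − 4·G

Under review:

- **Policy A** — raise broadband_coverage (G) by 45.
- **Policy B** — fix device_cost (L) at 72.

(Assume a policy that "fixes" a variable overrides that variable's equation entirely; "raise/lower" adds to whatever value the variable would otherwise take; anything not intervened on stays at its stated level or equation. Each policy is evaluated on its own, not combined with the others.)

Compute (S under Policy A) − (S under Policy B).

76

Policy A (G + 45):
  L = 136
  G = 123 + 45 = 168
  S = 17 + 4·136 − 4·168 = -111
Policy B (L := 72):
  L = 72
  G = 123
  S = 17 + 4·72 − 4·123 = -187
S: -111 − (-187) = 76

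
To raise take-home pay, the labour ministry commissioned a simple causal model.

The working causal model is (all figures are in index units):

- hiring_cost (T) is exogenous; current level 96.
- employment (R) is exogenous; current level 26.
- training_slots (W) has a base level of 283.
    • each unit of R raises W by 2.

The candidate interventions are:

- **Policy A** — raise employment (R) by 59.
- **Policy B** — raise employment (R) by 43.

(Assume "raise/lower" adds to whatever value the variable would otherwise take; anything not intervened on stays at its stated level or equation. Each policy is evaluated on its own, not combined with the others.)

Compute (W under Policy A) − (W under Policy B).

Policy A (R + 59):
  R = 26 + 59 = 85
  W = 283 + 2·85 = 453
Policy B (R + 43):
  R = 26 + 43 = 69
  W = 283 + 2·69 = 421
W: 453 − 421 = 32

32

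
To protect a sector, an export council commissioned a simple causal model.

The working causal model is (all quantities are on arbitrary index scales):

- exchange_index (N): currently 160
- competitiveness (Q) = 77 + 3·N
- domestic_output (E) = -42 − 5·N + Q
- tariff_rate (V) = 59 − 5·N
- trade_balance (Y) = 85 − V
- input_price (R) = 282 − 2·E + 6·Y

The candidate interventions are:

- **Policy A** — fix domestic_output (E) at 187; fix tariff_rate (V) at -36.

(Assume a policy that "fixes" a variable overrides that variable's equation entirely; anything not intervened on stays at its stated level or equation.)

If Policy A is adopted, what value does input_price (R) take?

634

Policy A (E := 187, V := -36):
  N = 160
  Q = 77 + 3·160 = 557
  E = 187
  V = -36
  Y = 85 − (-36) = 121
  R = 282 − 2·187 + 6·121 = 634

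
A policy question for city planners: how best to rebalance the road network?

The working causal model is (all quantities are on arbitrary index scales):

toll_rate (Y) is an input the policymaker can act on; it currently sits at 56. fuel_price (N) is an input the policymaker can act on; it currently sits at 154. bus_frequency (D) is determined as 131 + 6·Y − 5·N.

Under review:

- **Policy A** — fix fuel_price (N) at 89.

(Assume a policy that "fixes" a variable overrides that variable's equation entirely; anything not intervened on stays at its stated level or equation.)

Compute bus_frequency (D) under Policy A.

22

Policy A (N := 89):
  Y = 56
  N = 89
  D = 131 + 6·56 − 5·89 = 22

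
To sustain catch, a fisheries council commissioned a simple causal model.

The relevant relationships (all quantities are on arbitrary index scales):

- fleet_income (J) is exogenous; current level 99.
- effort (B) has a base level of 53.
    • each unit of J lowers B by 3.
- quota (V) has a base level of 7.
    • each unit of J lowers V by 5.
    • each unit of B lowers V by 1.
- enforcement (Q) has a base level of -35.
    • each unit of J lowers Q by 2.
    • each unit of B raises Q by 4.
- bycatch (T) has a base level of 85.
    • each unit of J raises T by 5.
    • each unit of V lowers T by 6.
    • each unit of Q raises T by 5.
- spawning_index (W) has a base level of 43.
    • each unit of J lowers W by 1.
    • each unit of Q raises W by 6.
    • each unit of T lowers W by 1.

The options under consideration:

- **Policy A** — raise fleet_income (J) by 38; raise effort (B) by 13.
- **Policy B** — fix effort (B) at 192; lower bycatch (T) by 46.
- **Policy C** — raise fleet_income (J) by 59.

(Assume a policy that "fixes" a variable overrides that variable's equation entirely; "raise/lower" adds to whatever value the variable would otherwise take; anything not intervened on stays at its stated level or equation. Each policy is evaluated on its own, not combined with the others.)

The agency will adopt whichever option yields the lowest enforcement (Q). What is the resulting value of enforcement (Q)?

Policy A (J + 38, B + 13):
  J = 99 + 38 = 137
  B = 53 − 3·137 (+13 from intervention) = -345
  Q = -35 − 2·137 + 4·(-345) = -1689
Policy B (B := 192, T − 46):
  J = 99
  B = 192
  Q = -35 − 2·99 + 4·192 = 535
Policy C (J + 59):
  J = 99 + 59 = 158
  B = 53 − 3·158 = -421
  Q = -35 − 2·158 + 4·(-421) = -2035
Comparing — Policy A: Q=-1689, Policy B: Q=535, Policy C: Q=-2035. Lowest is -2035 (Policy C).

-2035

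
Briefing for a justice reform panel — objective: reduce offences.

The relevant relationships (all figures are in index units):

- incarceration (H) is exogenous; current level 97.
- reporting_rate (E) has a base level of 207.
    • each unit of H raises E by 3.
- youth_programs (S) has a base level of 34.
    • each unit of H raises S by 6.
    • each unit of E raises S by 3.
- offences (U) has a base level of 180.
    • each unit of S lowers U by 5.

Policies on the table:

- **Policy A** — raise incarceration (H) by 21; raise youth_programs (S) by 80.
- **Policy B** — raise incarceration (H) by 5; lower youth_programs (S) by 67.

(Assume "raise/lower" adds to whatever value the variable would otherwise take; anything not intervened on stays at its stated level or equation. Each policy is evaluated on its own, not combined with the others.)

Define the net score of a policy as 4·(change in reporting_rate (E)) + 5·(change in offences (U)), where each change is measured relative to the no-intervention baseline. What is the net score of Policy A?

-9623

Baseline:
  H = 97
  E = 207 + 3·97 = 498
  S = 34 + 6·97 + 3·498 = 2110
  U = 180 − 5·2110 = -10370
Policy A (H + 21, S + 80):
  H = 97 + 21 = 118
  E = 207 + 3·118 = 561
  S = 34 + 6·118 + 3·561 (+80 from intervention) = 2505
  U = 180 − 5·2505 = -12345
ΔE = 561 − 498 = 63; ΔU = -12345 − (-10370) = -1975
Score = 4·63 + 5·(-1975) = -9623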